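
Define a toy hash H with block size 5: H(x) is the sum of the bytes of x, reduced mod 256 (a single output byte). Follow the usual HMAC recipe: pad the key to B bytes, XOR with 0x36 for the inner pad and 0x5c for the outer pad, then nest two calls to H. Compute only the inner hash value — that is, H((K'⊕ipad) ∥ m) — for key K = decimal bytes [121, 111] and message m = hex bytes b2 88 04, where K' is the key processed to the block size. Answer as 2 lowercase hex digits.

88

Key decimal bytes [121, 111] = 79 6f is 2 bytes ≤ B = 5; zero-pad to 5 bytes: K' = 79 6f 00 00 00.
K' ⊕ ipad = 4f 59 36 36 36.
Inner input = 4f 59 36 36 36 ∥ b2 88 04.
Inner hash: sum = 79+89+54+54+54+178+136+4 = 648; mod 256 = 136 → 88.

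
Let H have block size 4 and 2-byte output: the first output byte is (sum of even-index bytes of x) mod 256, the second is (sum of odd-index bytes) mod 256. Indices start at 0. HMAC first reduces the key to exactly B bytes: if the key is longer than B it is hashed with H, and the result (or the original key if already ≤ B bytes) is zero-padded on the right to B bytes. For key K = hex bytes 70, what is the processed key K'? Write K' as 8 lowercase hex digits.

Key hex bytes 70 is 1 byte ≤ B = 4; zero-pad to 4 bytes: K' = 70 00 00 00.

70000000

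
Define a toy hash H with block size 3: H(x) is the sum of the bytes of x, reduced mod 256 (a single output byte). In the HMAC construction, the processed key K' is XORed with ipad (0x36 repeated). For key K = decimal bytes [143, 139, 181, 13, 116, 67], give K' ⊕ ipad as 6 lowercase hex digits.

a53636

Key decimal bytes [143, 139, 181, 13, 116, 67] = 8f 8b b5 0d 74 43 is 6 bytes > B = 3, so hash it first: H(key) = 93, then zero-pad to 3 bytes: K' = 93 00 00.
XOR each byte with 0x36: 93⊕36=a5, 00⊕36=36, 00⊕36=36.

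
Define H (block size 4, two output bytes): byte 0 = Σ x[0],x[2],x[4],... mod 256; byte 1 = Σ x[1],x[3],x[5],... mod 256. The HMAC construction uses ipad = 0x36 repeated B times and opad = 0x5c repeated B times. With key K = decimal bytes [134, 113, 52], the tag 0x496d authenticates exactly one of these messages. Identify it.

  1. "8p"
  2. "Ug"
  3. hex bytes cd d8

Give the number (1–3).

2

Key decimal bytes [134, 113, 52] = 86 71 34 is 3 bytes ≤ B = 4; zero-pad to 4 bytes: K' = 86 71 34 00.
K' ⊕ ipad = b0 47 02 36; K' ⊕ opad = da 2d 68 5c.
m1: inner = H(b0 47 02 36 38 70) = ea ed; tag = H(da 2d 68 5c ea ed) = 2c76
m2: inner = H(b0 47 02 36 55 67) = 07 e4; tag = H(da 2d 68 5c 07 e4) = 496d ← matches
m3: inner = H(b0 47 02 36 cd d8) = 7f 55; tag = H(da 2d 68 5c 7f 55) = c1de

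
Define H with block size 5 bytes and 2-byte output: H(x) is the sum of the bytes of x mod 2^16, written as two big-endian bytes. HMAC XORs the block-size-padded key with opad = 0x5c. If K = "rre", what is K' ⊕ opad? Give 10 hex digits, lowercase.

Key "rre" = 72 72 65 is 3 bytes ≤ B = 5; zero-pad to 5 bytes: K' = 72 72 65 00 00.
XOR each byte with 0x5c: 72⊕5c=2e, 72⊕5c=2e, 65⊕5c=39, 00⊕5c=5c, 00⊕5c=5c.

2e2e395c5c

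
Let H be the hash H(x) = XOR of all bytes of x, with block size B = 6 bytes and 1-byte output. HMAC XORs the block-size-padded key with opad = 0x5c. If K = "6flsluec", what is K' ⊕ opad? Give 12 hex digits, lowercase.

Key "6flsluec" = 36 66 6c 73 6c 75 65 63 is 8 bytes > B = 6, so hash it first: H(key) = 50, then zero-pad to 6 bytes: K' = 50 00 00 00 00 00.
XOR each byte with 0x5c: 50⊕5c=0c, 00⊕5c=5c, 00⊕5c=5c, 00⊕5c=5c, 00⊕5c=5c, 00⊕5c=5c.

0c5c5c5c5c5c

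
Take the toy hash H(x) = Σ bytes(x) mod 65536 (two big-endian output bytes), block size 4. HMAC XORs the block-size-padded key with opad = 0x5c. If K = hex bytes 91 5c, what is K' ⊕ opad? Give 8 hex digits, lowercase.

Key hex bytes 91 5c is 2 bytes ≤ B = 4; zero-pad to 4 bytes: K' = 91 5c 00 00.
XOR each byte with 0x5c: 91⊕5c=cd, 5c⊕5c=00, 00⊕5c=5c, 00⊕5c=5c.

cd005c5c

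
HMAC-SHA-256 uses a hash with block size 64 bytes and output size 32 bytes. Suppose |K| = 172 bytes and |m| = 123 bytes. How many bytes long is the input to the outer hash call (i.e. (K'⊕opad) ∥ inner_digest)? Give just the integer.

Key is 172 > 64 bytes, so it is hashed to 32 bytes then zero-padded to 64: |K'| = 64.
Outer input = (K'⊕opad) ∥ H(inner) → 64 + 32 = 96 bytes.

96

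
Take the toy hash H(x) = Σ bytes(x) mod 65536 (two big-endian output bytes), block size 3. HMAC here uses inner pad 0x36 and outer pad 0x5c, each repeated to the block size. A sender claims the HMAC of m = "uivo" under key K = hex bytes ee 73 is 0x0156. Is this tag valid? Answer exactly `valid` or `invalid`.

Key hex bytes ee 73 is 2 bytes ≤ B = 3; zero-pad to 3 bytes: K' = ee 73 00.
K' ⊕ ipad = d8 45 36; K' ⊕ opad = b2 2f 5c.
Inner hash: sum = 216+69+54+117+105+118+111 = 790 → 03 16.
Outer hash (recomputed tag): sum = 178+47+92+3+22 = 342 → 01 56.
Recomputed tag = 0156; claimed = 0156 → match.

valid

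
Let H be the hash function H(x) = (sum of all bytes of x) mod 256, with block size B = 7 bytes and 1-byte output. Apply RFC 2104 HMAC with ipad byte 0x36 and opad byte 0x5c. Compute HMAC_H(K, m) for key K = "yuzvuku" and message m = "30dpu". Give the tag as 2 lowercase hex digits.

d4

Key "yuzvuku" = 79 75 7a 76 75 6b 75 is exactly B = 7 bytes: K' = 79 75 7a 76 75 6b 75.
K' ⊕ ipad = 4f 43 4c 40 43 5d 43.  K' ⊕ opad = 25 29 26 2a 29 37 29.
Inner input = (K'⊕ipad) ∥ m = 4f 43 4c 40 43 5d 43 ∥ 33 30 64 70 75.
Inner hash: sum = 79+67+76+64+67+93+67+51+48+100+112+117 = 941; mod 256 = 173 → ad.
Outer input = (K'⊕opad) ∥ inner = 25 29 26 2a 29 37 29 ∥ ad.
Outer hash (tag): sum = 37+41+38+42+41+55+41+173 = 468; mod 256 = 212 → d4.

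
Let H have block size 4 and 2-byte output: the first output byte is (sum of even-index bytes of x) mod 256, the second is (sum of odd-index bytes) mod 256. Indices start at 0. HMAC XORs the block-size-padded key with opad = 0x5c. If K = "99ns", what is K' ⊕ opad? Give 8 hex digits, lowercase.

Key "99ns" = 39 39 6e 73 is exactly B = 4 bytes: K' = 39 39 6e 73.
XOR each byte with 0x5c: 39⊕5c=65, 39⊕5c=65, 6e⊕5c=32, 73⊕5c=2f.

6565322f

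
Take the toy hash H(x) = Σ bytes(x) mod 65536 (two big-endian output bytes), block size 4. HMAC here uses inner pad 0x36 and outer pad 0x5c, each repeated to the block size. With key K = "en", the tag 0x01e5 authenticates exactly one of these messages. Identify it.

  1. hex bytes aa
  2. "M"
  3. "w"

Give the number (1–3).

Key "en" = 65 6e is 2 bytes ≤ B = 4; zero-pad to 4 bytes: K' = 65 6e 00 00.
K' ⊕ ipad = 53 58 36 36; K' ⊕ opad = 39 32 5c 5c.
m1: inner = H(53 58 36 36 aa) = 01 c1; tag = H(39 32 5c 5c 01 c1) = 01e5 ← matches
m2: inner = H(53 58 36 36 4d) = 01 64; tag = H(39 32 5c 5c 01 64) = 0188
m3: inner = H(53 58 36 36 77) = 01 8e; tag = H(39 32 5c 5c 01 8e) = 01b2

1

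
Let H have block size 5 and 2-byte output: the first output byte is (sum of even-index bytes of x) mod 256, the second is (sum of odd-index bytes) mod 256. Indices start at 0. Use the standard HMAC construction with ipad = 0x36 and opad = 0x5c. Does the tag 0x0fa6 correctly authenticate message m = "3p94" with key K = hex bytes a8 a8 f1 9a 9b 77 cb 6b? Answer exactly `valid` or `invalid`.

invalid

Key hex bytes a8 a8 f1 9a 9b 77 cb 6b is 8 bytes > B = 5, so hash it first: H(key) = ff 24, then zero-pad to 5 bytes: K' = ff 24 00 00 00.
K' ⊕ ipad = c9 12 36 36 36; K' ⊕ opad = a3 78 5c 5c 5c.
Inner hash: even-index sum = 473 mod 256 = 217; odd-index sum = 180 mod 256 = 180 → d9 b4.
Outer hash (recomputed tag): even-index sum = 527 mod 256 = 15; odd-index sum = 429 mod 256 = 173 → 0f ad.
Recomputed tag = 0fad; claimed = 0fa6 → mismatch.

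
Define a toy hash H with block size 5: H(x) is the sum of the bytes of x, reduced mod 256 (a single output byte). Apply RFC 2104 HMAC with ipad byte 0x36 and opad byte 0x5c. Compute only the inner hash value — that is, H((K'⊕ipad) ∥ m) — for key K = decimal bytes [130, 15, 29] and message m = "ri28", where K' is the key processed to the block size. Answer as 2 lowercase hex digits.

Key decimal bytes [130, 15, 29] = 82 0f 1d is 3 bytes ≤ B = 5; zero-pad to 5 bytes: K' = 82 0f 1d 00 00.
K' ⊕ ipad = b4 39 2b 36 36.
Inner input = b4 39 2b 36 36 ∥ 72 69 32 38.
Inner hash: sum = 180+57+43+54+54+114+105+50+56 = 713; mod 256 = 201 → c9.

c9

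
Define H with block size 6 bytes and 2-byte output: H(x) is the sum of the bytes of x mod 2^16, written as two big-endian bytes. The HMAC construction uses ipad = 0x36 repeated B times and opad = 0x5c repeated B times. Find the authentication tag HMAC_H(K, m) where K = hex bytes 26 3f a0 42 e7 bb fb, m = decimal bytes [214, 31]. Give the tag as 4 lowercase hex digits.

Key hex bytes 26 3f a0 42 e7 bb fb is 7 bytes > B = 6, so hash it first: H(key) = 03 e4, then zero-pad to 6 bytes: K' = 03 e4 00 00 00 00.
K' ⊕ ipad = 35 d2 36 36 36 36.  K' ⊕ opad = 5f b8 5c 5c 5c 5c.
Inner input = (K'⊕ipad) ∥ m = 35 d2 36 36 36 36 ∥ d6 1f.
Inner hash: sum = 53+210+54+54+54+54+214+31 = 724 → 02 d4.
Outer input = (K'⊕opad) ∥ inner = 5f b8 5c 5c 5c 5c ∥ 02 d4.
Outer hash (tag): sum = 95+184+92+92+92+92+2+212 = 861 → 03 5d.

035d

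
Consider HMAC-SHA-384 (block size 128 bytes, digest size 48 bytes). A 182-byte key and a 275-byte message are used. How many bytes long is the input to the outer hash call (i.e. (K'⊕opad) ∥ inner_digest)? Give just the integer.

176

Key is 182 > 128 bytes, so it is hashed to 48 bytes then zero-padded to 128: |K'| = 128.
Outer input = (K'⊕opad) ∥ H(inner) → 128 + 48 = 176 bytes.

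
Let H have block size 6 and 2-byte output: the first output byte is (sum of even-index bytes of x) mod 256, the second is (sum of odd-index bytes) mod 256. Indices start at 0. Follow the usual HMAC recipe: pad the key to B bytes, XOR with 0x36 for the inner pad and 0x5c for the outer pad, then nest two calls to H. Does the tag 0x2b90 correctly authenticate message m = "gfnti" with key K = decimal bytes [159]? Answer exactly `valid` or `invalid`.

Key decimal bytes [159] = 9f is 1 byte ≤ B = 6; zero-pad to 6 bytes: K' = 9f 00 00 00 00 00.
K' ⊕ ipad = a9 36 36 36 36 36; K' ⊕ opad = c3 5c 5c 5c 5c 5c.
Inner hash: even-index sum = 595 mod 256 = 83; odd-index sum = 380 mod 256 = 124 → 53 7c.
Outer hash (recomputed tag): even-index sum = 462 mod 256 = 206; odd-index sum = 400 mod 256 = 144 → ce 90.
Recomputed tag = ce90; claimed = 2b90 → mismatch.

invalid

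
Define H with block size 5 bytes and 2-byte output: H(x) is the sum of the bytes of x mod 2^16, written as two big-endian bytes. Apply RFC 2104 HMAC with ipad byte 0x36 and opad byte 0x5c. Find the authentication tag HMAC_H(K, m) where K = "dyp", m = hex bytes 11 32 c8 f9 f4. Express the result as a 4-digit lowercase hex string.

0190

Key "dyp" = 64 79 70 is 3 bytes ≤ B = 5; zero-pad to 5 bytes: K' = 64 79 70 00 00.
K' ⊕ ipad = 52 4f 46 36 36.  K' ⊕ opad = 38 25 2c 5c 5c.
Inner input = (K'⊕ipad) ∥ m = 52 4f 46 36 36 ∥ 11 32 c8 f9 f4.
Inner hash: sum = 82+79+70+54+54+17+50+200+249+244 = 1099 → 04 4b.
Outer input = (K'⊕opad) ∥ inner = 38 25 2c 5c 5c ∥ 04 4b.
Outer hash (tag): sum = 56+37+44+92+92+4+75 = 400 → 01 90.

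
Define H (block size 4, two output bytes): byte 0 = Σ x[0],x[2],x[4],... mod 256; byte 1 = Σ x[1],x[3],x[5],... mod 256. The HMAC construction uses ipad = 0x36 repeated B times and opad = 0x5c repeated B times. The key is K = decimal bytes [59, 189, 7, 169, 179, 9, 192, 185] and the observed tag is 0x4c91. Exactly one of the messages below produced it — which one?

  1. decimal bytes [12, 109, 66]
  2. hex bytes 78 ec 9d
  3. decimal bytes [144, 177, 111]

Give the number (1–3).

1

Key decimal bytes [59, 189, 7, 169, 179, 9, 192, 185] = 3b bd 07 a9 b3 09 c0 b9 is 8 bytes > B = 4, so hash it first: H(key) = b5 28, then zero-pad to 4 bytes: K' = b5 28 00 00.
K' ⊕ ipad = 83 1e 36 36; K' ⊕ opad = e9 74 5c 5c.
m1: inner = H(83 1e 36 36 0c 6d 42) = 07 c1; tag = H(e9 74 5c 5c 07 c1) = 4c91 ← matches
m2: inner = H(83 1e 36 36 78 ec 9d) = ce 40; tag = H(e9 74 5c 5c ce 40) = 1310
m3: inner = H(83 1e 36 36 90 b1 6f) = b8 05; tag = H(e9 74 5c 5c b8 05) = fdd5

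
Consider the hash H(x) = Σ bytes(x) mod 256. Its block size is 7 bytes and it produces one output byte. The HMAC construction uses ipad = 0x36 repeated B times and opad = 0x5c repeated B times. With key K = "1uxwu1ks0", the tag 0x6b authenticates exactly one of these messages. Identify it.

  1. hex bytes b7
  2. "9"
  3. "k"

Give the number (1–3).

3

Key "1uxwu1ks0" = 31 75 78 77 75 31 6b 73 30 is 9 bytes > B = 7, so hash it first: H(key) = 49, then zero-pad to 7 bytes: K' = 49 00 00 00 00 00 00.
K' ⊕ ipad = 7f 36 36 36 36 36 36; K' ⊕ opad = 15 5c 5c 5c 5c 5c 5c.
m1: inner = H(7f 36 36 36 36 36 36 b7) = 7a; tag = H(15 5c 5c 5c 5c 5c 5c 7a) = b7
m2: inner = H(7f 36 36 36 36 36 36 39) = fc; tag = H(15 5c 5c 5c 5c 5c 5c fc) = 39
m3: inner = H(7f 36 36 36 36 36 36 6b) = 2e; tag = H(15 5c 5c 5c 5c 5c 5c 2e) = 6b ← matches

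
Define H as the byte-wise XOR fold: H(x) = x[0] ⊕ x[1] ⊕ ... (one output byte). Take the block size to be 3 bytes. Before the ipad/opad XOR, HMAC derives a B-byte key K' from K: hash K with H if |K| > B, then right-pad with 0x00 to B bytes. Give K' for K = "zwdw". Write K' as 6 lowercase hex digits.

1e0000

|K| = 4 > B = 3, so first hash the key.
H(K): XOR 7a⊕77⊕64⊕77 = 1e.
Zero-pad H(K) = 1e to 3 bytes: K' = 1e 00 00.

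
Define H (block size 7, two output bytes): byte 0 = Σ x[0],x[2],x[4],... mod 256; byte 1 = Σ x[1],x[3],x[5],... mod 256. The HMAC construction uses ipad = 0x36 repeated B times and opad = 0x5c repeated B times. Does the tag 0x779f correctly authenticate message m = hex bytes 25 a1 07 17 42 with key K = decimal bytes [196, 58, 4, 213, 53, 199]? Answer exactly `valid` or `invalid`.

Key decimal bytes [196, 58, 4, 213, 53, 199] = c4 3a 04 d5 35 c7 is 6 bytes ≤ B = 7; zero-pad to 7 bytes: K' = c4 3a 04 d5 35 c7 00.
K' ⊕ ipad = f2 0c 32 e3 03 f1 36; K' ⊕ opad = 98 66 58 89 69 9b 5c.
Inner hash: even-index sum = 533 mod 256 = 21; odd-index sum = 590 mod 256 = 78 → 15 4e.
Outer hash (recomputed tag): even-index sum = 515 mod 256 = 3; odd-index sum = 415 mod 256 = 159 → 03 9f.
Recomputed tag = 039f; claimed = 779f → mismatch.

invalid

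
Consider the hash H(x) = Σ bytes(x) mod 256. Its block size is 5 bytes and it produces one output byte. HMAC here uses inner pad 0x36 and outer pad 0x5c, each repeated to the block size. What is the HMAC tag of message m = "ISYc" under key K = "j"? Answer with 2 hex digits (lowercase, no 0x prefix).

Key "j" = 6a is 1 byte ≤ B = 5; zero-pad to 5 bytes: K' = 6a 00 00 00 00.
K' ⊕ ipad = 5c 36 36 36 36.  K' ⊕ opad = 36 5c 5c 5c 5c.
Inner input = (K'⊕ipad) ∥ m = 5c 36 36 36 36 ∥ 49 53 59 63.
Inner hash: sum = 92+54+54+54+54+73+83+89+99 = 652; mod 256 = 140 → 8c.
Outer input = (K'⊕opad) ∥ inner = 36 5c 5c 5c 5c ∥ 8c.
Outer hash (tag): sum = 54+92+92+92+92+140 = 562; mod 256 = 50 → 32.

32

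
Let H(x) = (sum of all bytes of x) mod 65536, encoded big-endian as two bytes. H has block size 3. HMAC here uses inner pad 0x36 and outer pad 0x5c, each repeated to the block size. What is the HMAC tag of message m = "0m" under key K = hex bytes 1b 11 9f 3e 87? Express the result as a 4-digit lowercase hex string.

Key hex bytes 1b 11 9f 3e 87 is 5 bytes > B = 3, so hash it first: H(key) = 01 90, then zero-pad to 3 bytes: K' = 01 90 00.
K' ⊕ ipad = 37 a6 36.  K' ⊕ opad = 5d cc 5c.
Inner input = (K'⊕ipad) ∥ m = 37 a6 36 ∥ 30 6d.
Inner hash: sum = 55+166+54+48+109 = 432 → 01 b0.
Outer input = (K'⊕opad) ∥ inner = 5d cc 5c ∥ 01 b0.
Outer hash (tag): sum = 93+204+92+1+176 = 566 → 02 36.

0236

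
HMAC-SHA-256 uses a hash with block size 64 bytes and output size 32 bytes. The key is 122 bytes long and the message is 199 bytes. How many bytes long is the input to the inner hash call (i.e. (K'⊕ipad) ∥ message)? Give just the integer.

Key is 122 > 64 bytes, so it is hashed to 32 bytes then zero-padded to 64: |K'| = 64.
Inner input = (K'⊕ipad) ∥ m → 64 + 199 = 263 bytes.

263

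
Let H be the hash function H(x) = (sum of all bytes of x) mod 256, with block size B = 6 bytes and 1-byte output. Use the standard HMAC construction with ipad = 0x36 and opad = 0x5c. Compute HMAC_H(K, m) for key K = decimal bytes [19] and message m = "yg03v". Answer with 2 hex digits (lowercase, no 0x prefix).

07

Key decimal bytes [19] = 13 is 1 byte ≤ B = 6; zero-pad to 6 bytes: K' = 13 00 00 00 00 00.
K' ⊕ ipad = 25 36 36 36 36 36.  K' ⊕ opad = 4f 5c 5c 5c 5c 5c.
Inner input = (K'⊕ipad) ∥ m = 25 36 36 36 36 36 ∥ 79 67 30 33 76.
Inner hash: sum = 37+54+54+54+54+54+121+103+48+51+118 = 748; mod 256 = 236 → ec.
Outer input = (K'⊕opad) ∥ inner = 4f 5c 5c 5c 5c 5c ∥ ec.
Outer hash (tag): sum = 79+92+92+92+92+92+236 = 775; mod 256 = 7 → 07.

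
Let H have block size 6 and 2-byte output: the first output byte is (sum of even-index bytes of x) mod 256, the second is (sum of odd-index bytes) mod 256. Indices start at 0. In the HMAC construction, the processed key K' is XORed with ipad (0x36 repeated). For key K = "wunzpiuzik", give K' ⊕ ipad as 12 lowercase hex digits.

Key "wunzpiuzik" = 77 75 6e 7a 70 69 75 7a 69 6b is 10 bytes > B = 6, so hash it first: H(key) = 33 3d, then zero-pad to 6 bytes: K' = 33 3d 00 00 00 00.
XOR each byte with 0x36: 33⊕36=05, 3d⊕36=0b, 00⊕36=36, 00⊕36=36, 00⊕36=36, 00⊕36=36.

050b36363636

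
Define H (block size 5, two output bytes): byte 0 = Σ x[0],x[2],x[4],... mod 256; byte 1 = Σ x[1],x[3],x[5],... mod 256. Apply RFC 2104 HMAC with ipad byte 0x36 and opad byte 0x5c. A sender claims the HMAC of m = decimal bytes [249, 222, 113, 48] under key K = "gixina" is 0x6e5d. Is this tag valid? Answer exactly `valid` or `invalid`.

Key "gixina" = 67 69 78 69 6e 61 is 6 bytes > B = 5, so hash it first: H(key) = 4d 33, then zero-pad to 5 bytes: K' = 4d 33 00 00 00.
K' ⊕ ipad = 7b 05 36 36 36; K' ⊕ opad = 11 6f 5c 5c 5c.
Inner hash: even-index sum = 501 mod 256 = 245; odd-index sum = 421 mod 256 = 165 → f5 a5.
Outer hash (recomputed tag): even-index sum = 366 mod 256 = 110; odd-index sum = 448 mod 256 = 192 → 6e c0.
Recomputed tag = 6ec0; claimed = 6e5d → mismatch.

invalid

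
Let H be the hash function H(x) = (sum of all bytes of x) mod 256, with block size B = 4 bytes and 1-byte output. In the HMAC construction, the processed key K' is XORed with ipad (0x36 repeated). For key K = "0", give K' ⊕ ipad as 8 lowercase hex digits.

Key "0" = 30 is 1 byte ≤ B = 4; zero-pad to 4 bytes: K' = 30 00 00 00.
XOR each byte with 0x36: 30⊕36=06, 00⊕36=36, 00⊕36=36, 00⊕36=36.

06363636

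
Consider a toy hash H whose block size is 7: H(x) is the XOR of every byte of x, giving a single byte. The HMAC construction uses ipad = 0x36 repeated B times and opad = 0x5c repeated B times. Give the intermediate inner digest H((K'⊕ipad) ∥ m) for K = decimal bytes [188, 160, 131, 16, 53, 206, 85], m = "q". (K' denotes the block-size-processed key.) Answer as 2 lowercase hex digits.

66

Key decimal bytes [188, 160, 131, 16, 53, 206, 85] = bc a0 83 10 35 ce 55 is exactly B = 7 bytes: K' = bc a0 83 10 35 ce 55.
K' ⊕ ipad = 8a 96 b5 26 03 f8 63.
Inner input = 8a 96 b5 26 03 f8 63 ∥ 71.
Inner hash: XOR 8a⊕96⊕b5⊕26⊕03⊕f8⊕63⊕71 = 66.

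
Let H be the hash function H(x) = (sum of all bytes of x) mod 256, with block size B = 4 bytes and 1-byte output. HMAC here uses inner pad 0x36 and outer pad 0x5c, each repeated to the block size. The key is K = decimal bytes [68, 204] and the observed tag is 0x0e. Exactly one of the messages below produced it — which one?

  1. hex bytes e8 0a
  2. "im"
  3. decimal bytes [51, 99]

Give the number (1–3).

2

Key decimal bytes [68, 204] = 44 cc is 2 bytes ≤ B = 4; zero-pad to 4 bytes: K' = 44 cc 00 00.
K' ⊕ ipad = 72 fa 36 36; K' ⊕ opad = 18 90 5c 5c.
m1: inner = H(72 fa 36 36 e8 0a) = ca; tag = H(18 90 5c 5c ca) = 2a
m2: inner = H(72 fa 36 36 69 6d) = ae; tag = H(18 90 5c 5c ae) = 0e ← matches
m3: inner = H(72 fa 36 36 33 63) = 6e; tag = H(18 90 5c 5c 6e) = ce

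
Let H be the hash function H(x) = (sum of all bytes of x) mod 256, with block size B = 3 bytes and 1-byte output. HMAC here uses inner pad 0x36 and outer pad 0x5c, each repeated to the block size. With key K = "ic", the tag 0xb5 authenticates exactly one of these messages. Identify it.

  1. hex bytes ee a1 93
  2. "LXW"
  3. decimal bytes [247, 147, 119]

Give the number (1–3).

2

Key "ic" = 69 63 is 2 bytes ≤ B = 3; zero-pad to 3 bytes: K' = 69 63 00.
K' ⊕ ipad = 5f 55 36; K' ⊕ opad = 35 3f 5c.
m1: inner = H(5f 55 36 ee a1 93) = 0c; tag = H(35 3f 5c 0c) = dc
m2: inner = H(5f 55 36 4c 58 57) = e5; tag = H(35 3f 5c e5) = b5 ← matches
m3: inner = H(5f 55 36 f7 93 77) = eb; tag = H(35 3f 5c eb) = bb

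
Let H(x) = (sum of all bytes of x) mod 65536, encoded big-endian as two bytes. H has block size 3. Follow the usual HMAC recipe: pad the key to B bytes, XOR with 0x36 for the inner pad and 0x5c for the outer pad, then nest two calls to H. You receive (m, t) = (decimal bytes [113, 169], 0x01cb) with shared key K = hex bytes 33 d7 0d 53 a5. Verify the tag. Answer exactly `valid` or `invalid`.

Key hex bytes 33 d7 0d 53 a5 is 5 bytes > B = 3, so hash it first: H(key) = 02 0f, then zero-pad to 3 bytes: K' = 02 0f 00.
K' ⊕ ipad = 34 39 36; K' ⊕ opad = 5e 53 5c.
Inner hash: sum = 52+57+54+113+169 = 445 → 01 bd.
Outer hash (recomputed tag): sum = 94+83+92+1+189 = 459 → 01 cb.
Recomputed tag = 01cb; claimed = 01cb → match.

valid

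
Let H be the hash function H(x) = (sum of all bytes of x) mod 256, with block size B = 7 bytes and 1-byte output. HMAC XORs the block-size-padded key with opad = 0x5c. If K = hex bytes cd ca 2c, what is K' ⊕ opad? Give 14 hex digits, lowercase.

Key hex bytes cd ca 2c is 3 bytes ≤ B = 7; zero-pad to 7 bytes: K' = cd ca 2c 00 00 00 00.
XOR each byte with 0x5c: cd⊕5c=91, ca⊕5c=96, 2c⊕5c=70, 00⊕5c=5c, 00⊕5c=5c, 00⊕5c=5c, 00⊕5c=5c.

9196705c5c5c5c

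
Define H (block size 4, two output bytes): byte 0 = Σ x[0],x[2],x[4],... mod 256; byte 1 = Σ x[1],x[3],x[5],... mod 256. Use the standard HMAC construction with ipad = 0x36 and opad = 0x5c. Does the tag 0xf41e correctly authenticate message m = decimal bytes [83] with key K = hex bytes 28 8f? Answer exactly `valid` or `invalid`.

Key hex bytes 28 8f is 2 bytes ≤ B = 4; zero-pad to 4 bytes: K' = 28 8f 00 00.
K' ⊕ ipad = 1e b9 36 36; K' ⊕ opad = 74 d3 5c 5c.
Inner hash: even-index sum = 167 mod 256 = 167; odd-index sum = 239 mod 256 = 239 → a7 ef.
Outer hash (recomputed tag): even-index sum = 375 mod 256 = 119; odd-index sum = 542 mod 256 = 30 → 77 1e.
Recomputed tag = 771e; claimed = f41e → mismatch.

invalid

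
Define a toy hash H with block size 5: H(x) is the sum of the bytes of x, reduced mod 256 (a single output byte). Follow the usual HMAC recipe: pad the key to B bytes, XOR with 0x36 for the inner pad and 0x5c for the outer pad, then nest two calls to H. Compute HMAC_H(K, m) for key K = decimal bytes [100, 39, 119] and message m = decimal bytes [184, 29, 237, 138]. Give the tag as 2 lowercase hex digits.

Key decimal bytes [100, 39, 119] = 64 27 77 is 3 bytes ≤ B = 5; zero-pad to 5 bytes: K' = 64 27 77 00 00.
K' ⊕ ipad = 52 11 41 36 36.  K' ⊕ opad = 38 7b 2b 5c 5c.
Inner input = (K'⊕ipad) ∥ m = 52 11 41 36 36 ∥ b8 1d ed 8a.
Inner hash: sum = 82+17+65+54+54+184+29+237+138 = 860; mod 256 = 92 → 5c.
Outer input = (K'⊕opad) ∥ inner = 38 7b 2b 5c 5c ∥ 5c.
Outer hash (tag): sum = 56+123+43+92+92+92 = 498; mod 256 = 242 → f2.

f2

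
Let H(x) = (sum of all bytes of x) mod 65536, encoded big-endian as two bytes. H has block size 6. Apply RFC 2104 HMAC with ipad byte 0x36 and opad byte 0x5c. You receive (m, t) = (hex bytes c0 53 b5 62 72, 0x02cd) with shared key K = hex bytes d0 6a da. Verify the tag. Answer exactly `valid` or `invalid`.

Key hex bytes d0 6a da is 3 bytes ≤ B = 6; zero-pad to 6 bytes: K' = d0 6a da 00 00 00.
K' ⊕ ipad = e6 5c ec 36 36 36; K' ⊕ opad = 8c 36 86 5c 5c 5c.
Inner hash: sum = 230+92+236+54+54+54+192+83+181+98+114 = 1388 → 05 6c.
Outer hash (recomputed tag): sum = 140+54+134+92+92+92+5+108 = 717 → 02 cd.
Recomputed tag = 02cd; claimed = 02cd → match.

valid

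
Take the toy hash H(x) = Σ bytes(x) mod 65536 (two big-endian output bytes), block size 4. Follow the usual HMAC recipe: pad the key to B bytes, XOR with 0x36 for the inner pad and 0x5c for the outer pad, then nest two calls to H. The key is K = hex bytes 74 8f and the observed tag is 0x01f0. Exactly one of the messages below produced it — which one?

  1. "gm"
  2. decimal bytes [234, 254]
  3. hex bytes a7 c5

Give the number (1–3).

Key hex bytes 74 8f is 2 bytes ≤ B = 4; zero-pad to 4 bytes: K' = 74 8f 00 00.
K' ⊕ ipad = 42 b9 36 36; K' ⊕ opad = 28 d3 5c 5c.
m1: inner = H(42 b9 36 36 67 6d) = 02 3b; tag = H(28 d3 5c 5c 02 3b) = 01f0 ← matches
m2: inner = H(42 b9 36 36 ea fe) = 03 4f; tag = H(28 d3 5c 5c 03 4f) = 0205
m3: inner = H(42 b9 36 36 a7 c5) = 02 d3; tag = H(28 d3 5c 5c 02 d3) = 0288

1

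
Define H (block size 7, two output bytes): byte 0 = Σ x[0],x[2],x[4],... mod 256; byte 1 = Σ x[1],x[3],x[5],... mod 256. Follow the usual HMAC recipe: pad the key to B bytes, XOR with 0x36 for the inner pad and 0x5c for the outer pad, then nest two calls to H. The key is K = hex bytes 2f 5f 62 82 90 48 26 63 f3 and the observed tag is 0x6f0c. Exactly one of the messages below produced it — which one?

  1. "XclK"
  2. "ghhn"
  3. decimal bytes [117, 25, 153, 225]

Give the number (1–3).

2

Key hex bytes 2f 5f 62 82 90 48 26 63 f3 is 9 bytes > B = 7, so hash it first: H(key) = 3a 8c, then zero-pad to 7 bytes: K' = 3a 8c 00 00 00 00 00.
K' ⊕ ipad = 0c ba 36 36 36 36 36; K' ⊕ opad = 66 d0 5c 5c 5c 5c 5c.
m1: inner = H(0c ba 36 36 36 36 36 58 63 6c 4b) = 5c ea; tag = H(66 d0 5c 5c 5c 5c 5c 5c ea) = 64e4
m2: inner = H(0c ba 36 36 36 36 36 67 68 68 6e) = 84 f5; tag = H(66 d0 5c 5c 5c 5c 5c 84 f5) = 6f0c ← matches
m3: inner = H(0c ba 36 36 36 36 36 75 19 99 e1) = a8 34; tag = H(66 d0 5c 5c 5c 5c 5c a8 34) = ae30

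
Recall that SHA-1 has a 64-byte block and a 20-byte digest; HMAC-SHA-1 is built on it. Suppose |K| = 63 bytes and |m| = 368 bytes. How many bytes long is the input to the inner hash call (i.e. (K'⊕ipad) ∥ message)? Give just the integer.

432

Key is 63 ≤ 64 bytes, zero-padded: |K'| = 64.
Inner input = (K'⊕ipad) ∥ m → 64 + 368 = 432 bytes.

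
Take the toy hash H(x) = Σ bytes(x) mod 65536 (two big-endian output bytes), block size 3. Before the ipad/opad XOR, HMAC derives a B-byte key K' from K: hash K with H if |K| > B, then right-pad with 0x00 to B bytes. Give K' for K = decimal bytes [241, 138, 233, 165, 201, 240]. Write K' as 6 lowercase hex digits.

04c200

|K| = 6 > B = 3, so first hash the key.
H(K): sum = 241+138+233+165+201+240 = 1218 → 04 c2.
Zero-pad H(K) = 04 c2 to 3 bytes: K' = 04 c2 00.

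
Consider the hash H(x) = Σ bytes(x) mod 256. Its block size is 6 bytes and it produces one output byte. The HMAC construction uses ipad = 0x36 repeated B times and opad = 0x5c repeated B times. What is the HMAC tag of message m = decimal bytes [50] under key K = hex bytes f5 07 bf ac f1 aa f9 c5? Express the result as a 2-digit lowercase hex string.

9e

Key hex bytes f5 07 bf ac f1 aa f9 c5 is 8 bytes > B = 6, so hash it first: H(key) = c0, then zero-pad to 6 bytes: K' = c0 00 00 00 00 00.
K' ⊕ ipad = f6 36 36 36 36 36.  K' ⊕ opad = 9c 5c 5c 5c 5c 5c.
Inner input = (K'⊕ipad) ∥ m = f6 36 36 36 36 36 ∥ 32.
Inner hash: sum = 246+54+54+54+54+54+50 = 566; mod 256 = 54 → 36.
Outer input = (K'⊕opad) ∥ inner = 9c 5c 5c 5c 5c 5c ∥ 36.
Outer hash (tag): sum = 156+92+92+92+92+92+54 = 670; mod 256 = 158 → 9e.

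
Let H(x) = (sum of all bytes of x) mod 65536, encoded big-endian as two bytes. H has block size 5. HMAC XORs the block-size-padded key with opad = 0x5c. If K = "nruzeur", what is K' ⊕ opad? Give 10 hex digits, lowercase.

5f475c5c5c

Key "nruzeur" = 6e 72 75 7a 65 75 72 is 7 bytes > B = 5, so hash it first: H(key) = 03 1b, then zero-pad to 5 bytes: K' = 03 1b 00 00 00.
XOR each byte with 0x5c: 03⊕5c=5f, 1b⊕5c=47, 00⊕5c=5c, 00⊕5c=5c, 00⊕5c=5c.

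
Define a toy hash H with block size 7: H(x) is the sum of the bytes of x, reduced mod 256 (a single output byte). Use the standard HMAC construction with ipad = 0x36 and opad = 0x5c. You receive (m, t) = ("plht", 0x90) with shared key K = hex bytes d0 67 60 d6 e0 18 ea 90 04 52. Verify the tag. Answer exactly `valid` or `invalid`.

Key hex bytes d0 67 60 d6 e0 18 ea 90 04 52 is 10 bytes > B = 7, so hash it first: H(key) = 35, then zero-pad to 7 bytes: K' = 35 00 00 00 00 00 00.
K' ⊕ ipad = 03 36 36 36 36 36 36; K' ⊕ opad = 69 5c 5c 5c 5c 5c 5c.
Inner hash: sum = 3+54+54+54+54+54+54+112+108+104+116 = 767; mod 256 = 255 → ff.
Outer hash (recomputed tag): sum = 105+92+92+92+92+92+92+255 = 912; mod 256 = 144 → 90.
Recomputed tag = 90; claimed = 90 → match.

valid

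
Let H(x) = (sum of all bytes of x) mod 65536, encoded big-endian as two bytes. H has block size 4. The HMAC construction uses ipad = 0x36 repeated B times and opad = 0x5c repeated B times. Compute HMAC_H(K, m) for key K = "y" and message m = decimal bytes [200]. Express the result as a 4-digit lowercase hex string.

Key "y" = 79 is 1 byte ≤ B = 4; zero-pad to 4 bytes: K' = 79 00 00 00.
K' ⊕ ipad = 4f 36 36 36.  K' ⊕ opad = 25 5c 5c 5c.
Inner input = (K'⊕ipad) ∥ m = 4f 36 36 36 ∥ c8.
Inner hash: sum = 79+54+54+54+200 = 441 → 01 b9.
Outer input = (K'⊕opad) ∥ inner = 25 5c 5c 5c ∥ 01 b9.
Outer hash (tag): sum = 37+92+92+92+1+185 = 499 → 01 f3.

01f3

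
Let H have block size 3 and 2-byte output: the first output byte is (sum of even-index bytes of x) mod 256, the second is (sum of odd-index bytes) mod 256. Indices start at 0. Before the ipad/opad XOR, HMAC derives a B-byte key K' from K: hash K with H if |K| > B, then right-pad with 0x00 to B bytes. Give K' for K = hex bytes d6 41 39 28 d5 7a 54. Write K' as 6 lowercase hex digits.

38e300

|K| = 7 > B = 3, so first hash the key.
H(K): even-index sum = 568 mod 256 = 56; odd-index sum = 227 mod 256 = 227 → 38 e3.
Zero-pad H(K) = 38 e3 to 3 bytes: K' = 38 e3 00.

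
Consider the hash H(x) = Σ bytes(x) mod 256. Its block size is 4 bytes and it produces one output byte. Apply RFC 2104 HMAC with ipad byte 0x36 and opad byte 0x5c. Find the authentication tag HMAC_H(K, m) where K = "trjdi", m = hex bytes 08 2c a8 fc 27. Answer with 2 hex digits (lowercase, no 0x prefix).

Key "trjdi" = 74 72 6a 64 69 is 5 bytes > B = 4, so hash it first: H(key) = 1d, then zero-pad to 4 bytes: K' = 1d 00 00 00.
K' ⊕ ipad = 2b 36 36 36.  K' ⊕ opad = 41 5c 5c 5c.
Inner input = (K'⊕ipad) ∥ m = 2b 36 36 36 ∥ 08 2c a8 fc 27.
Inner hash: sum = 43+54+54+54+8+44+168+252+39 = 716; mod 256 = 204 → cc.
Outer input = (K'⊕opad) ∥ inner = 41 5c 5c 5c ∥ cc.
Outer hash (tag): sum = 65+92+92+92+204 = 545; mod 256 = 33 → 21.

21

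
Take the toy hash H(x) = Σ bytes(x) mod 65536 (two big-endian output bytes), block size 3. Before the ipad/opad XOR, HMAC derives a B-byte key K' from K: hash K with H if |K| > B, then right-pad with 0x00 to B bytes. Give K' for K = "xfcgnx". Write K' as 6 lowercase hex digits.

028e00

|K| = 6 > B = 3, so first hash the key.
H(K): sum = 120+102+99+103+110+120 = 654 → 02 8e.
Zero-pad H(K) = 02 8e to 3 bytes: K' = 02 8e 00.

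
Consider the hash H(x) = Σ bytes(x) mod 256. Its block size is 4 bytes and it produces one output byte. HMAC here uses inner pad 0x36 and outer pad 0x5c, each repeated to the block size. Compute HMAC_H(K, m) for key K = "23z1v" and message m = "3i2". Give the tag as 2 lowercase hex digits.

0e

Key "23z1v" = 32 33 7a 31 76 is 5 bytes > B = 4, so hash it first: H(key) = 86, then zero-pad to 4 bytes: K' = 86 00 00 00.
K' ⊕ ipad = b0 36 36 36.  K' ⊕ opad = da 5c 5c 5c.
Inner input = (K'⊕ipad) ∥ m = b0 36 36 36 ∥ 33 69 32.
Inner hash: sum = 176+54+54+54+51+105+50 = 544; mod 256 = 32 → 20.
Outer input = (K'⊕opad) ∥ inner = da 5c 5c 5c ∥ 20.
Outer hash (tag): sum = 218+92+92+92+32 = 526; mod 256 = 14 → 0e.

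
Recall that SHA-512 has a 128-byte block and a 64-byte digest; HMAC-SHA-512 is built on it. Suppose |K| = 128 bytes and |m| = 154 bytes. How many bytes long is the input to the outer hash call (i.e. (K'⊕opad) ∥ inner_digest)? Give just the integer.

192

Key is 128 ≤ 128 bytes, zero-padded: |K'| = 128.
Outer input = (K'⊕opad) ∥ H(inner) → 128 + 64 = 192 bytes.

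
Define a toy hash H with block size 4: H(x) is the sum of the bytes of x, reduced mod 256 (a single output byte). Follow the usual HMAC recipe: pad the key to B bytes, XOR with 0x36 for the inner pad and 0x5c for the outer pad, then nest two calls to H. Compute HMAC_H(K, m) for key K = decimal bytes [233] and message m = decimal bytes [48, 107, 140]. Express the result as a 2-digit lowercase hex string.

Key decimal bytes [233] = e9 is 1 byte ≤ B = 4; zero-pad to 4 bytes: K' = e9 00 00 00.
K' ⊕ ipad = df 36 36 36.  K' ⊕ opad = b5 5c 5c 5c.
Inner input = (K'⊕ipad) ∥ m = df 36 36 36 ∥ 30 6b 8c.
Inner hash: sum = 223+54+54+54+48+107+140 = 680; mod 256 = 168 → a8.
Outer input = (K'⊕opad) ∥ inner = b5 5c 5c 5c ∥ a8.
Outer hash (tag): sum = 181+92+92+92+168 = 625; mod 256 = 113 → 71.

71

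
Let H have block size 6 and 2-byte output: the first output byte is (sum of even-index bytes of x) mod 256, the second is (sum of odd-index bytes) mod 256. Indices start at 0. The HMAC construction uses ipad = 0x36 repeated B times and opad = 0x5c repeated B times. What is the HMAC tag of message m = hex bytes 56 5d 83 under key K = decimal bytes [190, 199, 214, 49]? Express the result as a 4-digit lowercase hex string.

Key decimal bytes [190, 199, 214, 49] = be c7 d6 31 is 4 bytes ≤ B = 6; zero-pad to 6 bytes: K' = be c7 d6 31 00 00.
K' ⊕ ipad = 88 f1 e0 07 36 36.  K' ⊕ opad = e2 9b 8a 6d 5c 5c.
Inner input = (K'⊕ipad) ∥ m = 88 f1 e0 07 36 36 ∥ 56 5d 83.
Inner hash: even-index sum = 631 mod 256 = 119; odd-index sum = 395 mod 256 = 139 → 77 8b.
Outer input = (K'⊕opad) ∥ inner = e2 9b 8a 6d 5c 5c ∥ 77 8b.
Outer hash (tag): even-index sum = 575 mod 256 = 63; odd-index sum = 495 mod 256 = 239 → 3f ef.

3fef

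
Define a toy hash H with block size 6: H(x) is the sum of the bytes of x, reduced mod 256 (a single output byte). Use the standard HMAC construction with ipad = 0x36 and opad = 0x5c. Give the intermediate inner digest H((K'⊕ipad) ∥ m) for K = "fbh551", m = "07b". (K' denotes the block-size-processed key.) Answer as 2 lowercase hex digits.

d8

Key "fbh551" = 66 62 68 35 35 31 is exactly B = 6 bytes: K' = 66 62 68 35 35 31.
K' ⊕ ipad = 50 54 5e 03 03 07.
Inner input = 50 54 5e 03 03 07 ∥ 30 37 62.
Inner hash: sum = 80+84+94+3+3+7+48+55+98 = 472; mod 256 = 216 → d8.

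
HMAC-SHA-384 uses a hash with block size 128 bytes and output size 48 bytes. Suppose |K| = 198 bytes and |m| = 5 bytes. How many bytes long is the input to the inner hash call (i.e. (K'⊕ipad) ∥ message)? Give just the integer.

133

Key is 198 > 128 bytes, so it is hashed to 48 bytes then zero-padded to 128: |K'| = 128.
Inner input = (K'⊕ipad) ∥ m → 128 + 5 = 133 bytes.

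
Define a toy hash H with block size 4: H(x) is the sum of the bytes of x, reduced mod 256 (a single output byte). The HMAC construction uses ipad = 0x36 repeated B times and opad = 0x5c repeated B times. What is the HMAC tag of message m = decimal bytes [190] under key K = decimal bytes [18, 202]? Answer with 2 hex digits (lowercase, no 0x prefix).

Key decimal bytes [18, 202] = 12 ca is 2 bytes ≤ B = 4; zero-pad to 4 bytes: K' = 12 ca 00 00.
K' ⊕ ipad = 24 fc 36 36.  K' ⊕ opad = 4e 96 5c 5c.
Inner input = (K'⊕ipad) ∥ m = 24 fc 36 36 ∥ be.
Inner hash: sum = 36+252+54+54+190 = 586; mod 256 = 74 → 4a.
Outer input = (K'⊕opad) ∥ inner = 4e 96 5c 5c ∥ 4a.
Outer hash (tag): sum = 78+150+92+92+74 = 486; mod 256 = 230 → e6.

e6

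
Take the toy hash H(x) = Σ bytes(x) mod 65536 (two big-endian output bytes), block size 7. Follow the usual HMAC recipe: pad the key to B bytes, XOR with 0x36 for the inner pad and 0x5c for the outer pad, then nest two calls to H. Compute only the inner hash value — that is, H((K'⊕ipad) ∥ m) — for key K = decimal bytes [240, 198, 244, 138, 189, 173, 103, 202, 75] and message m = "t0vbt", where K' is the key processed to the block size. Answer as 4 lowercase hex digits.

Key decimal bytes [240, 198, 244, 138, 189, 173, 103, 202, 75] = f0 c6 f4 8a bd ad 67 ca 4b is 9 bytes > B = 7, so hash it first: H(key) = 06 1a, then zero-pad to 7 bytes: K' = 06 1a 00 00 00 00 00.
K' ⊕ ipad = 30 2c 36 36 36 36 36.
Inner input = 30 2c 36 36 36 36 36 ∥ 74 30 76 62 74.
Inner hash: sum = 48+44+54+54+54+54+54+116+48+118+98+116 = 858 → 03 5a.

035a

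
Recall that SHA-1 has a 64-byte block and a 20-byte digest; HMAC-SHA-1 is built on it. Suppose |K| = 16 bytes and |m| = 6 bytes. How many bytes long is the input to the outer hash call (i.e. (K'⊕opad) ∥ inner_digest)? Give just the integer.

Key is 16 ≤ 64 bytes, zero-padded: |K'| = 64.
Outer input = (K'⊕opad) ∥ H(inner) → 64 + 20 = 84 bytes.

84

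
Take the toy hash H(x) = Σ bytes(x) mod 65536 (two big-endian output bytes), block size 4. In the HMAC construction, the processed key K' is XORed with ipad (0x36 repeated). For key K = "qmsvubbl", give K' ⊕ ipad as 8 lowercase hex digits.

355a3636

Key "qmsvubbl" = 71 6d 73 76 75 62 62 6c is 8 bytes > B = 4, so hash it first: H(key) = 03 6c, then zero-pad to 4 bytes: K' = 03 6c 00 00.
XOR each byte with 0x36: 03⊕36=35, 6c⊕36=5a, 00⊕36=36, 00⊕36=36.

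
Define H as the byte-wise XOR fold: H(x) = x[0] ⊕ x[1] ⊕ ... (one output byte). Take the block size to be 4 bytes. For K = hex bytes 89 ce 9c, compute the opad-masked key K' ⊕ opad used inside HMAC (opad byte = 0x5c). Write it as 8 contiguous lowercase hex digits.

d592c05c

Key hex bytes 89 ce 9c is 3 bytes ≤ B = 4; zero-pad to 4 bytes: K' = 89 ce 9c 00.
XOR each byte with 0x5c: 89⊕5c=d5, ce⊕5c=92, 9c⊕5c=c0, 00⊕5c=5c.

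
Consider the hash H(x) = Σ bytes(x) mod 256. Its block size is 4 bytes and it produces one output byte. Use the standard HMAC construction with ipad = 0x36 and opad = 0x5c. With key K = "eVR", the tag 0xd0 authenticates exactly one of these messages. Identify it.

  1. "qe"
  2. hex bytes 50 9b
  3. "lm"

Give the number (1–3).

1

Key "eVR" = 65 56 52 is 3 bytes ≤ B = 4; zero-pad to 4 bytes: K' = 65 56 52 00.
K' ⊕ ipad = 53 60 64 36; K' ⊕ opad = 39 0a 0e 5c.
m1: inner = H(53 60 64 36 71 65) = 23; tag = H(39 0a 0e 5c 23) = d0 ← matches
m2: inner = H(53 60 64 36 50 9b) = 38; tag = H(39 0a 0e 5c 38) = e5
m3: inner = H(53 60 64 36 6c 6d) = 26; tag = H(39 0a 0e 5c 26) = d3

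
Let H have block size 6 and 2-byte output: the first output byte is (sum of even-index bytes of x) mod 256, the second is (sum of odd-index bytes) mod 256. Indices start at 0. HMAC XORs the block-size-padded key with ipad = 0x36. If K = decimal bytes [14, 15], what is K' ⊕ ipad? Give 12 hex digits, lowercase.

383936363636

Key decimal bytes [14, 15] = 0e 0f is 2 bytes ≤ B = 6; zero-pad to 6 bytes: K' = 0e 0f 00 00 00 00.
XOR each byte with 0x36: 0e⊕36=38, 0f⊕36=39, 00⊕36=36, 00⊕36=36, 00⊕36=36, 00⊕36=36.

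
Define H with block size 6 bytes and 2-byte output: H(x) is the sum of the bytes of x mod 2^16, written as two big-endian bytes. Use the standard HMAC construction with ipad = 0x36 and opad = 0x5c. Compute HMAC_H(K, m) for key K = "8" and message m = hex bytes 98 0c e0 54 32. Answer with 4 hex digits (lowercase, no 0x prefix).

Key "8" = 38 is 1 byte ≤ B = 6; zero-pad to 6 bytes: K' = 38 00 00 00 00 00.
K' ⊕ ipad = 0e 36 36 36 36 36.  K' ⊕ opad = 64 5c 5c 5c 5c 5c.
Inner input = (K'⊕ipad) ∥ m = 0e 36 36 36 36 36 ∥ 98 0c e0 54 32.
Inner hash: sum = 14+54+54+54+54+54+152+12+224+84+50 = 806 → 03 26.
Outer input = (K'⊕opad) ∥ inner = 64 5c 5c 5c 5c 5c ∥ 03 26.
Outer hash (tag): sum = 100+92+92+92+92+92+3+38 = 601 → 02 59.

0259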